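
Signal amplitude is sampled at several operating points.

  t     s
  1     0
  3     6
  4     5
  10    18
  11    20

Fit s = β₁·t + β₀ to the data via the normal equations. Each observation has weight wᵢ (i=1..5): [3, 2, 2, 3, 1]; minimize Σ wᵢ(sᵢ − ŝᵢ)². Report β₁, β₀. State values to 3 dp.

β₁ = 1.961, β₀ = -1.613

Entries of AᵀWA: Σwᵢ·t·t = 474, Σwᵢ·t = 58, Σwᵢ·1 = 11.
Right-hand side: Σwᵢ·t·s = 836, Σwᵢ·s = 96.
Normal equations: [[474, 58]; [58, 11]]·[β₁, β₀]ᵀ = [836, 96]ᵀ.
det = 474·11 − 58² = 1850.
β₁ = (836·11 − 58·96)/1850 = 1814/925; β₀ = (474·96 − 58·836)/1850 = -1492/925.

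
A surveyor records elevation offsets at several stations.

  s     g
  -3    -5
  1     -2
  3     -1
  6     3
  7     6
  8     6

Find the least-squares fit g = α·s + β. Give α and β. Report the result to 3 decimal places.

α = 1.057, β = -2.710

From the data, Σs·s = 168, Σs = 22, Σ1 = 6.
And Σs·g = 118, Σg = 7.
XᵀX·[α, β]ᵀ = Xᵀg becomes [[168, 22]; [22, 6]]·[α, β]ᵀ = [118, 7]ᵀ.
Determinant 168·6 − 22² = 524.
α = (118·6 − 22·7)/524 = 277/262; β = (168·7 − 22·118)/524 = -355/131.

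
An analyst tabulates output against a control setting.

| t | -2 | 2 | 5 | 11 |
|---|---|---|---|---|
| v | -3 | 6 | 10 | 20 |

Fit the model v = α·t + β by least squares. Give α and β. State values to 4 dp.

Compute the Gram sums: Σt·t = 154, Σt = 16, Σ1 = 4.
Moment sums: Σt·v = 288, Σv = 33.
Eliminating β: 4·(row 1) − 16·(row 2) gives 360·α = 4·288 − 16·33 = 624, so α = 26/15.
Then β = (33 − 16·(26/15))/4 = 79/60.

α = 1.7333, β = 1.3167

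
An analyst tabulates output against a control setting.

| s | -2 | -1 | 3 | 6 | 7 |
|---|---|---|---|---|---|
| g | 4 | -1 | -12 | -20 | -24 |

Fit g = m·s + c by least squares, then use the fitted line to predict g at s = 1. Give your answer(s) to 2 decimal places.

From the data, Σs·s = 99, Σs = 13, Σ1 = 5.
Right-hand side: Σs·g = -331, Σg = -53.
MᵀM·[m, c]ᵀ = Mᵀg becomes [[99, 13]; [13, 5]]·[m, c]ᵀ = [-331, -53]ᵀ.
Eliminating c: 5·(row 1) − 13·(row 2) gives 326·m = 5·(-331) − 13·(-53) = -966, so m = -483/163.
Then c = ((-53) − 13·(-483/163))/5 = -472/163.
At s = 1: ĝ = (-483/163)·(1) + (-472/163)·(1) = -955/163.

ĝ = -5.86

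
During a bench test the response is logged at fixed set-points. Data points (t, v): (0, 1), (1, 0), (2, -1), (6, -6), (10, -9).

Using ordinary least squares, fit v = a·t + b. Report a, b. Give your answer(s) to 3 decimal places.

a = -1.032, b = 0.922

Compute the Gram sums: Σt·t = 141, Σt = 19, Σ1 = 5.
Right-hand side: Σt·v = -128, Σv = -15.
XᵀX·[a, b]ᵀ = Xᵀv becomes [[141, 19]; [19, 5]]·[a, b]ᵀ = [-128, -15]ᵀ.
Determinant 141·5 − 19² = 344.
a = ((-128)·5 − 19·(-15))/344 = -355/344; b = (141·(-15) − 19·(-128))/344 = 317/344.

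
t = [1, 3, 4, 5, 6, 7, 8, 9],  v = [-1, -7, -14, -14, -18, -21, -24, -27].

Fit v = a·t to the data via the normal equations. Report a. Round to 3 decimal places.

From the data, Σt·t = 281.
For Mᵀv: Σt·v = -838.
So MᵀM·[a]ᵀ = Mᵀv: [[281]]·[a]ᵀ = [-838]ᵀ.
a = (-838)/281 = -2.98221.

a = -2.982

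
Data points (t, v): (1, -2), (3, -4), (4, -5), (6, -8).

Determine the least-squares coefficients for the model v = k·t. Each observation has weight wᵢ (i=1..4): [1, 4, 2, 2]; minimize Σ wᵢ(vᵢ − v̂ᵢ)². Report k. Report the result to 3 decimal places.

k = -1.319

From the data, Σwᵢ·t·t = 141.
Right-hand side: Σwᵢ·t·v = -186.
XᵀWX·[k]ᵀ = XᵀWv becomes [[141]]·[k]ᵀ = [-186]ᵀ.
k = (-186)/141 = -1.31915.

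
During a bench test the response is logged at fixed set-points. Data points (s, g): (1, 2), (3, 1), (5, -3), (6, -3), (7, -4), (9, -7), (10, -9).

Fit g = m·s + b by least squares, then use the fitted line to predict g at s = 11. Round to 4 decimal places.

Compute the Gram sums: Σs·s = 301, Σs = 41, Σ1 = 7.
Right-hand side: Σs·g = -209, Σg = -23.
AᵀA·[m, b]ᵀ = Aᵀg becomes [[301, 41]; [41, 7]]·[m, b]ᵀ = [-209, -23]ᵀ.
det = 301·7 − 41² = 426.
m = ((-209)·7 − 41·(-23))/426 = -260/213; b = (301·(-23) − 41·(-209))/426 = 823/213.
At s = 11: ĝ = (-260/213)·(11) + (823/213)·(1) = -679/71.

ĝ = -9.5634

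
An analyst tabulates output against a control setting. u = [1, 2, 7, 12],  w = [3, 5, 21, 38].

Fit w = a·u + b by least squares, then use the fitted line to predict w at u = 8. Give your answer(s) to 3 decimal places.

ŵ = 24.786

With design matrix M, MᵀM = [[198, 22]; [22, 4]] and Mᵀw = [616, 67]ᵀ.
Eliminating b: 4·(row 1) − 22·(row 2) gives 308·a = 4·616 − 22·67 = 990, so a = 45/14.
Then b = (67 − 22·(45/14))/4 = -13/14.
At u = 8: ŵ = (45/14)·(8) + (-13/14)·(1) = 347/14.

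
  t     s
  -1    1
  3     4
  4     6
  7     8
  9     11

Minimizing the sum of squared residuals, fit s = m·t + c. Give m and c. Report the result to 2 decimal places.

The normal equations are: 156·m + 22·c = 190;  22·m + 5·c = 30.
Eliminating c: 5·(row 1) − 22·(row 2) gives 296·m = 5·190 − 22·30 = 290, so m = 145/148.
Then c = (30 − 22·(145/148))/5 = 125/74.

m = 0.98, c = 1.69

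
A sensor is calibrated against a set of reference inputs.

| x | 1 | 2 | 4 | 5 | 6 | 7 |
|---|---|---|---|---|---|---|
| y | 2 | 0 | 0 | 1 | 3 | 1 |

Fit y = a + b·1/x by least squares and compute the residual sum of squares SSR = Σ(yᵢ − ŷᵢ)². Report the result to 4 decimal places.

AᵀA·[a, b]ᵀ = Aᵀy reads: 6·a + (949/420)·b = 7;  (949/420)·a + (247081/176400)·b = 199/70.
(Σ1 = 6, Σ1/x = 949/420, Σ1/x·1/x = 247081/176400, Σy = 7, Σ1/x·y = 199/70.)
Determinant 6·(247081/176400) − (949/420)² = 116377/35280.
a = (7·(247081/176400) − (949/420)·(199/70))/(116377/35280) = 596461/581885; b = (6·(199/70) − (949/420)·7)/(116377/35280) = 43764/116377.
Residuals: 348489/581885, -705871/581885, -22454/20065, -11668/116377, 1112724/581885, -45836/581885; SSR = 3930974/581885.

SSR = 6.7556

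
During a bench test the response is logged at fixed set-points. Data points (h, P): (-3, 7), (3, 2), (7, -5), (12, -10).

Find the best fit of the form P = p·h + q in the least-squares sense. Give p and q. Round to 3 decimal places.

MᵀM·[p, q]ᵀ = MᵀP reads: 211·p + 19·q = -170;  19·p + 4·q = -6.
Eliminating q: 4·(row 1) − 19·(row 2) gives 483·p = 4·(-170) − 19·(-6) = -566, so p = -566/483.
Then q = ((-6) − 19·(-566/483))/4 = 1964/483.

p = -1.172, q = 4.066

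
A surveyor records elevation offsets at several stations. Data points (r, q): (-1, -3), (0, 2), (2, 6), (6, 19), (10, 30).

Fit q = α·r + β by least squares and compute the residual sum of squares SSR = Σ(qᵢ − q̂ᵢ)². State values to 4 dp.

SSR = 2.9880

Setting ∂/∂α … = 0 gives: 141·α + 17·β = 429;  17·α + 5·β = 54.
(Σr·r = 141, Σr = 17, Σ1 = 5, Σr·q = 429, Σq = 54.)
det = 141·5 − 17² = 416.
α = (429·5 − 17·54)/416 = 1227/416; β = (141·54 − 17·429)/416 = 321/416.
Residuals: -171/208, 511/416, -279/416, 17/32, -111/416; SSR = 1243/416.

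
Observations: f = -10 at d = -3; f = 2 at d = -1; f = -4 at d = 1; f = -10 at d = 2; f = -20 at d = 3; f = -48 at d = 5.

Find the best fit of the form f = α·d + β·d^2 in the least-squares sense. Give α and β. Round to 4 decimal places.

From the data, Σd·d = 49, Σd·d^2 = 133, Σd^2·d^2 = 805.
For Xᵀf: Σd·f = -296, Σd^2·f = -1512.
So XᵀX·[α, β]ᵀ = Xᵀf: [[49, 133]; [133, 805]]·[α, β]ᵀ = [-296, -1512]ᵀ.
Determinant 49·805 − 133² = 21756.
α = ((-296)·805 − 133·(-1512))/21756 = -1328/777; β = (49·(-1512) − 133·(-296))/21756 = -1240/777.

α = -1.7091, β = -1.5959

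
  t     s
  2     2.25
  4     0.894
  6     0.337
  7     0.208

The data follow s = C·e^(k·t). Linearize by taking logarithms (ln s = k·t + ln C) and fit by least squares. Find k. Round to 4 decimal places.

Let Y = ln s. Fitting Y = k·t + ln C by least squares:
Sums: Σt = 19.0000, Σ(t)² = 105.0000, Σln s = -1.9590, Σt·ln s = -16.3439.
Normal system: [[105.0000, 19.0000]; [19.0000, 4]]·[k, ln C]ᵀ = [-16.3439, -1.9590]ᵀ.
Solving (det = 59.0000): k = -0.47719, ln C = 1.77692.

k = -0.4772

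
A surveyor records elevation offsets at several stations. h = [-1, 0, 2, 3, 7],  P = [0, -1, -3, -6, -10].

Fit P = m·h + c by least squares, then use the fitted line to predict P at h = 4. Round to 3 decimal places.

Sums needed: Σh·h = 63, Σh = 11, Σ1 = 5.
And Σh·P = -94, ΣP = -20.
So MᵀM·[m, c]ᵀ = MᵀP: [[63, 11]; [11, 5]]·[m, c]ᵀ = [-94, -20]ᵀ.
Eliminating c: 5·(row 1) − 11·(row 2) gives 194·m = 5·(-94) − 11·(-20) = -250, so m = -125/97.
Then c = ((-20) − 11·(-125/97))/5 = -113/97.
At h = 4: P̂ = (-125/97)·(4) + (-113/97)·(1) = -613/97.

P̂ = -6.320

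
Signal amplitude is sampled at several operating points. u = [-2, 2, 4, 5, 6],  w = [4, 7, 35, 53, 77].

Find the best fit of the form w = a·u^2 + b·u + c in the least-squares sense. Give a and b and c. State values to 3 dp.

Forming AᵀA = [[2209, 405, 85]; [405, 85, 15]; [85, 15, 5]] and Aᵀw = [4701, 873, 176]ᵀ gives AᵀA·[a, b, c]ᵀ = Aᵀw.
Inverting the 3×3 Gram matrix, [a, b, c]ᵀ = [1661/806, 723/806, -5087/2015]ᵀ.

a = 2.061, b = 0.897, c = -2.525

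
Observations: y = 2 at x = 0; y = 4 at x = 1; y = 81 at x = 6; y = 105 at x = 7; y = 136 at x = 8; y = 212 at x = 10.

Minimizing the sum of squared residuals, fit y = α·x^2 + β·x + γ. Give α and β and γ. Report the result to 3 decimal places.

The normal system MᵀM·[α, β, γ]ᵀ = Mᵀy is [[17794, 2072, 250]; [2072, 250, 32]; [250, 32, 6]]·[α, β, γ]ᵀ = [37969, 4433, 540]ᵀ.
Row-reducing yields α = 40029/19820, β = 7641/9910, γ = 34421/19820.

α = 2.020, β = 0.771, γ = 1.737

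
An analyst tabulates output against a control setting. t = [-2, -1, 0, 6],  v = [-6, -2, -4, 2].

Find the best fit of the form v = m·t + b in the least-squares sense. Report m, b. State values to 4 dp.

MᵀM·[m, b]ᵀ = Mᵀv reads: 41·m + 3·b = 26;  3·m + 4·b = -10.
det = 41·4 − 3² = 155.
m = (26·4 − 3·(-10))/155 = 134/155; b = (41·(-10) − 3·26)/155 = -488/155.

m = 0.8645, b = -3.1484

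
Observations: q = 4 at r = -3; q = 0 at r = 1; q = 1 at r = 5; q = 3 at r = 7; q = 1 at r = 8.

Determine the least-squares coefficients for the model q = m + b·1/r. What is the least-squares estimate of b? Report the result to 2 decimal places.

Entries of MᵀM: Σ1 = 5, Σ1/r = 953/840, Σ1/r·1/r = 837649/705600.
Right-hand side: Σq = 9, Σ1/r·q = -487/840.
Δ = 5·(837649/705600) − (953/840)² = 820009/176400.
m = (9·(837649/705600) − (953/840)·(-487/840))/(820009/176400) = 2000738/820009; b = (5·(-487/840) − (953/840)·9)/(820009/176400) = -2312520/820009.

b = -2.82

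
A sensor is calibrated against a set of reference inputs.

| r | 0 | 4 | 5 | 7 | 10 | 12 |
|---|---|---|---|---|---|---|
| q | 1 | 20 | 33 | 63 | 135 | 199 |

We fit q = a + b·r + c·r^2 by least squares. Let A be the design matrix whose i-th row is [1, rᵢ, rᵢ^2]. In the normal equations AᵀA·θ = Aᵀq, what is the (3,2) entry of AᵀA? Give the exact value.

3260

Row 3 ↔ basis r^2, column 2 ↔ basis r, so (AᵀA)_{3,2} = Σᵢ (r^2)·(r) = (0)·(0) + (16)·(4) + (25)·(5) + (49)·(7) + (100)·(10) + (144)·(12) = 3260.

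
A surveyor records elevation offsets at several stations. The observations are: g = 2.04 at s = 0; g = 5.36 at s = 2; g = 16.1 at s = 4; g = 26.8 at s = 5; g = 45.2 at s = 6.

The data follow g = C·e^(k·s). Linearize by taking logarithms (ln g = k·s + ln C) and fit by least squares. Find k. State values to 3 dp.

Linearized form: ln g = k·s + ln C. From the 5 transformed points,
Sums: Σs = 17.0000, Σ(s)² = 81.0000, Σln g = 12.2702, Σs·ln g = 53.7818.
Normal system: [[81.0000, 17.0000]; [17.0000, 5]]·[k, ln C]ᵀ = [53.7818, 12.2702]ᵀ.
Δ = 81.0000·5 − (17.0000)² = 116.0000; k = (53.7818·5 − 17.0000·12.2702)/116.0000 = 0.51996, ln C = (81.0000·12.2702 − 17.0000·53.7818)/116.0000 = 0.68619.

k = 0.520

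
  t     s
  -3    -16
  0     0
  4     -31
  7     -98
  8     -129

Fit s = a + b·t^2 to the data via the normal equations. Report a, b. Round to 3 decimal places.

a = 1.177, b = -2.028

Setting ∂/∂a … = 0 gives: 5·a + 138·b = -274;  138·a + 6834·b = -13698.
det = 5·6834 − 138² = 15126.
a = ((-274)·6834 − 138·(-13698))/15126 = 2968/2521; b = (5·(-13698) − 138·(-274))/15126 = -5113/2521.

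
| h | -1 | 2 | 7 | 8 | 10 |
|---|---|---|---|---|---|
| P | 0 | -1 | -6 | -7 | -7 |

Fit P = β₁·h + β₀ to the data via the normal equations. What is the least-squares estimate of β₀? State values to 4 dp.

β₀ = -0.3816

Forming MᵀM = [[218, 26]; [26, 5]] and MᵀP = [-170, -21]ᵀ gives MᵀM·[β₁, β₀]ᵀ = MᵀP.
Δ = 218·5 − 26² = 414.
β₁ = ((-170)·5 − 26·(-21))/414 = -152/207; β₀ = (218·(-21) − 26·(-170))/414 = -79/207.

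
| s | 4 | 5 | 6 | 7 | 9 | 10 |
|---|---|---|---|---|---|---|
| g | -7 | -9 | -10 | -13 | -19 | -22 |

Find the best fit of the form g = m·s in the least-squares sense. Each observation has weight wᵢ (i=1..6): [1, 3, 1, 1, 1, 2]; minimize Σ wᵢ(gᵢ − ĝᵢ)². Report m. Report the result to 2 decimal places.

The normal system MᵀWM·[m]ᵀ = MᵀWg is [[457]]·[m]ᵀ = [-925]ᵀ.
m = (-925)/457 = -2.02407.

m = -2.02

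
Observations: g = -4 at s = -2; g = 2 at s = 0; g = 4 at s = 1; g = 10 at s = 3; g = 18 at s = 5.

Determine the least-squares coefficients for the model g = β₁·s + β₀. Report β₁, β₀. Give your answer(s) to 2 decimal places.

β₁ = 3.08, β₀ = 1.68

AᵀA·[β₁, β₀]ᵀ = Aᵀg reads: 39·β₁ + 7·β₀ = 132;  7·β₁ + 5·β₀ = 30.
Eliminating β₀: 5·(row 1) − 7·(row 2) gives 146·β₁ = 5·132 − 7·30 = 450, so β₁ = 225/73.
Then β₀ = (30 − 7·(225/73))/5 = 123/73.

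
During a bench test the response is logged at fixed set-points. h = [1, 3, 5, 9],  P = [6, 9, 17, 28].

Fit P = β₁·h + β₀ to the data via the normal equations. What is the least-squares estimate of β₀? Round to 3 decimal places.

Forming XᵀX = [[116, 18]; [18, 4]] and XᵀP = [370, 60]ᵀ gives XᵀX·[β₁, β₀]ᵀ = XᵀP.
Determinant 116·4 − 18² = 140.
β₁ = (370·4 − 18·60)/140 = 20/7; β₀ = (116·60 − 18·370)/140 = 15/7.

β₀ = 2.143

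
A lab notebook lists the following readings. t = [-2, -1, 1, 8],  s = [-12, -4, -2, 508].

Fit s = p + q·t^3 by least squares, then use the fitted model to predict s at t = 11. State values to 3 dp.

AᵀA·[p, q]ᵀ = Aᵀs reads: 4·p + 504·q = 490;  504·p + 262210·q = 260194.
Δ = 4·262210 − 504² = 794824.
p = (490·262210 − 504·260194)/794824 = -663719/198706; q = (4·260194 − 504·490)/794824 = 99227/99353.
At t = 11: ŝ = (-663719/198706)·(1) + (99227/99353)·(1331) = 263478555/198706.

ŝ = 1325.972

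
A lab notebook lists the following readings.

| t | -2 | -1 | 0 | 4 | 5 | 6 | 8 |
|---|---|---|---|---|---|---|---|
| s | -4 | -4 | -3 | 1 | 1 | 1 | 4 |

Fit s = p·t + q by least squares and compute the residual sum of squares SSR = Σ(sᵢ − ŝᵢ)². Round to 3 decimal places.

From the data, Σt·t = 146, Σt = 20, Σ1 = 7.
And Σt·s = 59, Σs = -4.
MᵀM·[p, q]ᵀ = Mᵀs becomes [[146, 20]; [20, 7]]·[p, q]ᵀ = [59, -4]ᵀ.
Determinant 146·7 − 20² = 622.
p = (59·7 − 20·(-4))/622 = 493/622; q = (146·(-4) − 20·59)/622 = -882/311.
Residuals: 131/311, -231/622, -51/311, 207/311, -79/622, -286/311, 154/311; SSR = 1177/622.

SSR = 1.892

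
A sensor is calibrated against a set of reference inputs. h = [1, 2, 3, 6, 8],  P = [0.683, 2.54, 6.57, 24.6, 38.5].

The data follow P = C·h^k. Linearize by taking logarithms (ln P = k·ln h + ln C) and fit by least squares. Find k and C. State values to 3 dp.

k = 1.968, C = 0.690

Linearized form: ln P = k·ln h + ln C. From the 5 transformed points,
Sums: Σln h = 5.6630, Σ(ln h)² = 9.2219, Σln P = 9.2868, Σln h·ln P = 16.0442.
Normal system: [[9.2219, 5.6630]; [5.6630, 5]]·[k, ln C]ᵀ = [16.0442, 9.2868]ᵀ.
Δ = 9.2219·5 − (5.6630)² = 14.0403; k = (16.0442·5 − 5.6630·9.2868)/14.0403 = 1.96790, ln C = (9.2219·9.2868 − 5.6630·16.0442)/14.0403 = -0.37147, so C = exp(-0.37147) = 0.68972.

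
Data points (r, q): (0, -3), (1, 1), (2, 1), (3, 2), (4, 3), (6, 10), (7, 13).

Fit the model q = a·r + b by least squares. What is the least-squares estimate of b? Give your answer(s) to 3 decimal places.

Compute the Gram sums: Σr·r = 115, Σr = 23, Σ1 = 7.
Moment sums: Σr·q = 172, Σq = 27.
Normal equations: [[115, 23]; [23, 7]]·[a, b]ᵀ = [172, 27]ᵀ.
Eliminating b: 7·(row 1) − 23·(row 2) gives 276·a = 7·172 − 23·27 = 583, so a = 583/276.
Then b = (27 − 23·(583/276))/7 = -37/12.

b = -3.083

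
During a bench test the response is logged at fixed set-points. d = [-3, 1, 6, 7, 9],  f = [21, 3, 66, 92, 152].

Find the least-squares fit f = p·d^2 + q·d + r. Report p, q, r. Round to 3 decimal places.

The normal equations are: 10340·p + 1262·q + 176·r = 19388;  1262·p + 176·q + 20·r = 2348;  176·p + 20·q + 5·r = 334.
Solving the 3×3 system (Gaussian elimination) gives p = 9994/5151, q = -3790/5151, r = 2486/1717.

p = 1.940, q = -0.736, r = 1.448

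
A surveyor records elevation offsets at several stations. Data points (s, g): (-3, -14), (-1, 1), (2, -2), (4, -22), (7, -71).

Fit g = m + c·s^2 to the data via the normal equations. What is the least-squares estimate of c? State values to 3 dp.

Sums needed: Σ1 = 5, Σs^2 = 79, Σs^2·s^2 = 2755.
Moment sums: Σg = -108, Σs^2·g = -3964.
Normal equations: [[5, 79]; [79, 2755]]·[m, c]ᵀ = [-108, -3964]ᵀ.
Δ = 5·2755 − 79² = 7534.
m = ((-108)·2755 − 79·(-3964))/7534 = 7808/3767; c = (5·(-3964) − 79·(-108))/7534 = -5644/3767.

c = -1.498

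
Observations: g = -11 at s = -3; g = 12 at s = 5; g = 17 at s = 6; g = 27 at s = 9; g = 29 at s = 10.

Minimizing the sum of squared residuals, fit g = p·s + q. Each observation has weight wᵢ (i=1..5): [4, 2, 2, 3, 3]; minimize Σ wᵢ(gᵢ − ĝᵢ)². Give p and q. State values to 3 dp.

p = 3.113, q = -1.897

Forming XᵀWX = [[701, 67]; [67, 14]] and XᵀWg = [2055, 182]ᵀ gives XᵀWX·[p, q]ᵀ = XᵀWg.
Eliminating q: 14·(row 1) − 67·(row 2) gives 5325·p = 14·2055 − 67·182 = 16576, so p = 16576/5325.
Then q = (182 − 67·(16576/5325))/14 = -10103/5325.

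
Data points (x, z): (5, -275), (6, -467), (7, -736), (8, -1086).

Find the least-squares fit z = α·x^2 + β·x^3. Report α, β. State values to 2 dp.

α = -1.05, β = -1.99

Setting ∂/∂α … = 0 gives: 8418·α + 60476·β = -129255;  60476·α + 442074·β = -943727.
(Σx^2·x^2 = 8418, Σx^2·x^3 = 60476, Σx^3·x^3 = 442074, Σx^2·z = -129255, Σx^3·z = -943727.)
det = 8418·442074 − 60476² = 64032356.
α = ((-129255)·442074 − 60476·(-943727))/64032356 = -33720409/32016178; β = (8418·(-943727) − 60476·(-129255))/64032356 = -63734253/32016178.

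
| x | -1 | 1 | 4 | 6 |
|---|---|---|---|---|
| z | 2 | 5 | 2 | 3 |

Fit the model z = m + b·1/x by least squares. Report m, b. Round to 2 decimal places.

Compute the Gram sums: Σ1 = 4, Σ1/x = 5/12, Σ1/x·1/x = 301/144.
For Aᵀz: Σz = 12, Σ1/x·z = 4.
Normal equations: [[4, 5/12]; [5/12, 301/144]]·[m, b]ᵀ = [12, 4]ᵀ.
Determinant 4·(301/144) − (5/12)² = 131/16.
m = (12·(301/144) − (5/12)·4)/(131/16) = 1124/393; b = (4·4 − (5/12)·12)/(131/16) = 176/131.

m = 2.86, b = 1.34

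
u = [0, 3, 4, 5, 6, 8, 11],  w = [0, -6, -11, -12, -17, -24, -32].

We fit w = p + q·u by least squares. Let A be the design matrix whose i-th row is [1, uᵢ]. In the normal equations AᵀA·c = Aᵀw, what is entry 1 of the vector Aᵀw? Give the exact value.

-102

Entry 1 ↔ basis 1, so (Aᵀw)_{1} = Σᵢ wᵢ = (1)·(0) + (1)·(-6) + (1)·(-11) + (1)·(-12) + (1)·(-17) + (1)·(-24) + (1)·(-32) = -102.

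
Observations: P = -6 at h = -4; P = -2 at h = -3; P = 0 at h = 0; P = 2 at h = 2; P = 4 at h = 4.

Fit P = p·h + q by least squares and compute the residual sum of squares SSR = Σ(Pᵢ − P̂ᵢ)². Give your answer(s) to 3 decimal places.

Compute the Gram sums: Σh·h = 45, Σh = -1, Σ1 = 5.
Moment sums: Σh·P = 50, ΣP = -2.
Eliminating q: 5·(row 1) − (-1)·(row 2) gives 224·p = 5·50 − (-1)·(-2) = 248, so p = 31/28.
Then q = ((-2) − (-1)·(31/28))/5 = -5/28.
Residuals: -39/28, 3/2, 5/28, -1/28, -1/4; SSR = 30/7.

SSR = 4.286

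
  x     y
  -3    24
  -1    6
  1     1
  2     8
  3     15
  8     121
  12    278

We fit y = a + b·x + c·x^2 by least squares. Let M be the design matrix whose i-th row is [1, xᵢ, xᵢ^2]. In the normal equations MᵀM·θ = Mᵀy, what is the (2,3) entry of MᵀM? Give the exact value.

Row 2 ↔ basis x, column 3 ↔ basis x^2, so (MᵀM)_{2,3} = Σᵢ (x)·(x^2) = (-3)·(9) + (-1)·(1) + (1)·(1) + (2)·(4) + (3)·(9) + (8)·(64) + (12)·(144) = 2248.

2248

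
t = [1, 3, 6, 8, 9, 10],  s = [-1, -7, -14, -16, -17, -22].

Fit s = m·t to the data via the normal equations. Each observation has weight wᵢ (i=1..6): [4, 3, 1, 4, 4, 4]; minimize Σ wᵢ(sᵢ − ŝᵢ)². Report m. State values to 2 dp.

Compute the Gram sums: Σwᵢ·t·t = 1047.
For AᵀWs: Σwᵢ·t·s = -2155.
So AᵀWA·[m]ᵀ = AᵀWs: [[1047]]·[m]ᵀ = [-2155]ᵀ.
m = (-2155)/1047 = -2.05826.

m = -2.06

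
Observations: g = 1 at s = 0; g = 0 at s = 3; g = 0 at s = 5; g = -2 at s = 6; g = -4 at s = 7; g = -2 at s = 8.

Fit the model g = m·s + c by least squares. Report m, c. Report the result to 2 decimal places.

m = -0.52, c = 1.33

AᵀA·[m, c]ᵀ = Aᵀg reads: 183·m + 29·c = -56;  29·m + 6·c = -7.
(Σs·s = 183, Σs = 29, Σ1 = 6, Σs·g = -56, Σg = -7.)
Eliminating c: 6·(row 1) − 29·(row 2) gives 257·m = 6·(-56) − 29·(-7) = -133, so m = -133/257.
Then c = ((-7) − 29·(-133/257))/6 = 343/257.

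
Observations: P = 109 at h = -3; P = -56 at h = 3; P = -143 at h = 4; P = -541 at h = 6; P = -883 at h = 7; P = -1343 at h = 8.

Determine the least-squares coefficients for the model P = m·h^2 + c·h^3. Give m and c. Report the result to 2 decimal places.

m = 2.98, c = -3.00

Normal-equation sums: Σh^2·h^2 = 8211, Σh^2·h^3 = 58375, Σh^3·h^3 = 432003.
Right-hand side: Σh^2·P = -150506, Σh^3·P = -1120948.
So MᵀM·[m, c]ᵀ = MᵀP: [[8211, 58375]; [58375, 432003]]·[m, c]ᵀ = [-150506, -1120948]ᵀ.
Δ = 8211·432003 − 58375² = 139536008.
m = ((-150506)·432003 − 58375·(-1120948))/139536008 = 208147991/69768004; c = (8211·(-1120948) − 58375·(-150506))/139536008 = -209158139/69768004.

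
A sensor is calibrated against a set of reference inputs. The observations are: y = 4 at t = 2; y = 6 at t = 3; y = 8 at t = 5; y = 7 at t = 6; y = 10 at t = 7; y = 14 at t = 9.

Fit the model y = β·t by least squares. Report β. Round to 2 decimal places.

β = 1.49

The normal system MᵀM·[β]ᵀ = Mᵀy is [[204]]·[β]ᵀ = [304]ᵀ.
β = 304/204 = 1.4902.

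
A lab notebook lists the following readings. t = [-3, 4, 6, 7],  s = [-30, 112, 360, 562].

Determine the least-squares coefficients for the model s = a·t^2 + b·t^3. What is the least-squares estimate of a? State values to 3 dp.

Setting ∂/∂a … = 0 gives: 4034·a + 25364·b = 42020;  25364·a + 169130·b = 278504.
(Σt^2·t^2 = 4034, Σt^2·t^3 = 25364, Σt^3·t^3 = 169130, Σt^2·s = 42020, Σt^3·s = 278504.)
Δ = 4034·169130 − 25364² = 38937924.
a = (42020·169130 − 25364·278504)/38937924 = 1190754/1081609; b = (4034·278504 − 25364·42020)/38937924 = 1602496/1081609.

a = 1.101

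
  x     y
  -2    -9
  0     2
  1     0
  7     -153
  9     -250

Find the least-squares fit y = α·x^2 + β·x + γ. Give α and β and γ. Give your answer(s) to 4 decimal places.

α = -3.0587, β = -0.6028, γ = 2.3935

The normal system AᵀA·[α, β, γ]ᵀ = Aᵀy is [[8979, 1065, 135]; [1065, 135, 15]; [135, 15, 5]]·[α, β, γ]ᵀ = [-27783, -3303, -410]ᵀ.
Solving the 3×3 system (Gaussian elimination) gives α = -1511/494, β = -1489/2470, γ = 2956/1235.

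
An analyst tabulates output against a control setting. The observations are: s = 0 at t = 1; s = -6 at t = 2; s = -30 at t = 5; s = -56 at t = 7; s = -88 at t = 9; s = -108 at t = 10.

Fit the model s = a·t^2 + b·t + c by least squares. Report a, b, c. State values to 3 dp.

a = -0.894, b = -2.065, c = 2.439

Setting ∂/∂a … = 0 gives: 19604·a + 2206·b + 260·c = -21446;  2206·a + 260·b + 34·c = -2426;  260·a + 34·b + 6·c = -288.
Inverting the 3×3 Gram matrix, [a, b, c]ᵀ = [-3296/3687, -7613/3687, 2997/1229]ᵀ.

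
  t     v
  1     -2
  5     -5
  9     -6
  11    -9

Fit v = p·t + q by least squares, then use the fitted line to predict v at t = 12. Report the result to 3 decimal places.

Compute the Gram sums: Σt·t = 228, Σt = 26, Σ1 = 4.
Right-hand side: Σt·v = -180, Σv = -22.
det = 228·4 − 26² = 236.
p = ((-180)·4 − 26·(-22))/236 = -37/59; q = (228·(-22) − 26·(-180))/236 = -84/59.
At t = 12: v̂ = (-37/59)·(12) + (-84/59)·(1) = -528/59.

v̂ = -8.949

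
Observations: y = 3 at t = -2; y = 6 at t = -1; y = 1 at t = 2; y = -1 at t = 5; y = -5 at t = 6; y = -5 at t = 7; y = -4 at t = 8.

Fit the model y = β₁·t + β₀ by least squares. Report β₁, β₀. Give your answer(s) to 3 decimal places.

The normal equations are: 183·β₁ + 25·β₀ = -112;  25·β₁ + 7·β₀ = -5.
Eliminating β₀: 7·(row 1) − 25·(row 2) gives 656·β₁ = 7·(-112) − 25·(-5) = -659, so β₁ = -659/656.
Then β₀ = ((-5) − 25·(-659/656))/7 = 1885/656.

β₁ = -1.005, β₀ = 2.873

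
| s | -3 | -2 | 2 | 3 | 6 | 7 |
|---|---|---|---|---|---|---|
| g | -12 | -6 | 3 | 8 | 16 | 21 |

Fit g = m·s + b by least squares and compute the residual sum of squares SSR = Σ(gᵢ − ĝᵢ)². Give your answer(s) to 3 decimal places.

SSR = 8.821

Entries of XᵀX: Σs·s = 111, Σs = 13, Σ1 = 6.
Moment sums: Σs·g = 321, Σg = 30.
Determinant 111·6 − 13² = 497.
m = (321·6 − 13·30)/497 = 1536/497; b = (111·30 − 13·321)/497 = -843/497.
Residuals: -513/497, 933/497, -738/497, 211/497, -421/497, 528/497; SSR = 4384/497.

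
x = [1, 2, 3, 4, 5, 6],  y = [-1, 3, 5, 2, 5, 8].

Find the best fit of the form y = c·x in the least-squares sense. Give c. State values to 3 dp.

c = 1.110

The normal equations are: 91·c = 101.
c = 101/91 = 1.10989.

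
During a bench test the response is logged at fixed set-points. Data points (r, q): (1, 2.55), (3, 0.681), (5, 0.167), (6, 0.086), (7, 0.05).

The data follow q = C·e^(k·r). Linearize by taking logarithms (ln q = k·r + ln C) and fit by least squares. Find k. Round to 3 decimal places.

k = -0.665

With ln qᵢ as the transformed response and rᵢ as the regressor:
Σr = 22.0000, Σ(r)² = 120.0000, Σln q = -6.6870, Σr·ln q = -44.8559.
Normal system: [[120.0000, 22.0000]; [22.0000, 5]]·[k, ln C]ᵀ = [-44.8559, -6.6870]ᵀ.
Δ = 120.0000·5 − (22.0000)² = 116.0000; k = (-44.8559·5 − 22.0000·-6.6870)/116.0000 = -0.66522, ln C = (120.0000·-6.6870 − 22.0000·-44.8559)/116.0000 = 1.58956.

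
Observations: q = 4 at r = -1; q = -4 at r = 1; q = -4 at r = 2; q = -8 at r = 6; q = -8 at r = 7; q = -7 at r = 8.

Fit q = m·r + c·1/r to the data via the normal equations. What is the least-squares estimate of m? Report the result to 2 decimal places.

m = -1.01

From the data, Σr·r = 155, Σr·1/r = 6, Σ1/r·1/r = 65305/28224.
For Aᵀq: Σr·q = -176, Σ1/r·q = -2243/168.
Normal equations: [[155, 6]; [6, 65305/28224]]·[m, c]ᵀ = [-176, -2243/168]ᵀ.
Δ = 155·(65305/28224) − 6² = 9106211/28224.
m = ((-176)·(65305/28224) − 6·(-2243/168))/(9106211/28224) = -9232736/9106211; c = (155·(-2243/168) − 6·(-176))/(9106211/28224) = -28603176/9106211.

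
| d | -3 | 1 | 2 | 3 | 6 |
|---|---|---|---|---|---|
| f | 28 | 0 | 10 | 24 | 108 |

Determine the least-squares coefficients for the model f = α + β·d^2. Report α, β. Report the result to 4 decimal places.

Sums needed: Σ1 = 5, Σd^2 = 59, Σd^2·d^2 = 1475.
Moment sums: Σf = 170, Σd^2·f = 4396.
Normal equations: [[5, 59]; [59, 1475]]·[α, β]ᵀ = [170, 4396]ᵀ.
Eliminating β: 1475·(row 1) − 59·(row 2) gives 3894·α = 1475·170 − 59·4396 = -8614, so α = -73/33.
Then β = (4396 − 59·(-73/33))/1475 = 5975/1947.

α = -2.2121, β = 3.0688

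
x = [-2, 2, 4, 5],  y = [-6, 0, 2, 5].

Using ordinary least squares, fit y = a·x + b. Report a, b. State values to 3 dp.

a = 1.487, b = -3.096

Entries of MᵀM: Σx·x = 49, Σx = 9, Σ1 = 4.
Moment sums: Σx·y = 45, Σy = 1.
MᵀM·[a, b]ᵀ = Mᵀy becomes [[49, 9]; [9, 4]]·[a, b]ᵀ = [45, 1]ᵀ.
Δ = 49·4 − 9² = 115.
a = (45·4 − 9·1)/115 = 171/115; b = (49·1 − 9·45)/115 = -356/115.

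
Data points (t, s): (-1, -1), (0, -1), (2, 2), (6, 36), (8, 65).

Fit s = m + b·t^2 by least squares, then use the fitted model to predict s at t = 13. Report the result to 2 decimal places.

Setting ∂/∂m … = 0 gives: 5·m + 105·b = 101;  105·m + 5409·b = 5463.
(Σ1 = 5, Σt^2 = 105, Σt^2·t^2 = 5409, Σs = 101, Σt^2·s = 5463.)
Eliminating b: 5409·(row 1) − 105·(row 2) gives 16020·m = 5409·101 − 105·5463 = -27306, so m = -1517/890.
Then b = (5463 − 105·(-1517/890))/5409 = 557/534.
At t = 13: ŝ = (-1517/890)·(1) + (557/534)·(169) = 233057/1335.

ŝ = 174.57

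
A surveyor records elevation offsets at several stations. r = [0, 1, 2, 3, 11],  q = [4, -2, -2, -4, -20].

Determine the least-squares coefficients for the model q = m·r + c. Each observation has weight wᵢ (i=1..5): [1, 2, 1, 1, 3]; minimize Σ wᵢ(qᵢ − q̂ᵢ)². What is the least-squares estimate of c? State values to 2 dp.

With design matrix M, MᵀWM = [[378, 40]; [40, 8]] and MᵀWq = [-680, -66]ᵀ.
Δ = 378·8 − 40² = 1424.
m = ((-680)·8 − 40·(-66))/1424 = -175/89; c = (378·(-66) − 40·(-680))/1424 = 563/356.

c = 1.58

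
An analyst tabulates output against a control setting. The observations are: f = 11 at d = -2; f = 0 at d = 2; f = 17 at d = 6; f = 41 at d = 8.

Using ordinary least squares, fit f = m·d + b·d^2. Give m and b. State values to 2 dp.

m = -3.13, b = 1.03

AᵀA·[m, b]ᵀ = Aᵀf reads: 108·m + 728·b = 408;  728·m + 5424·b = 3280.
Determinant 108·5424 − 728² = 55808.
m = (408·5424 − 728·3280)/55808 = -683/218; b = (108·3280 − 728·408)/55808 = 447/436.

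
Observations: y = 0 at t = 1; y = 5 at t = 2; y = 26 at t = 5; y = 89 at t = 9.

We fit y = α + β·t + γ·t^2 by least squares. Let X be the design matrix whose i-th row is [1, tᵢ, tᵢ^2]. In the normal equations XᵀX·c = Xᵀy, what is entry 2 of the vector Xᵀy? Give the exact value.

Entry 2 ↔ basis t, so (Xᵀy)_{2} = Σᵢ (t)·yᵢ = (1)·(0) + (2)·(5) + (5)·(26) + (9)·(89) = 941.

941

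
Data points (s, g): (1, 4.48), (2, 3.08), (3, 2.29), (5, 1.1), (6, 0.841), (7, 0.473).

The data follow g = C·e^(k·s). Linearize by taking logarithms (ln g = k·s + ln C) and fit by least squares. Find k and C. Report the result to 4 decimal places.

k = -0.3598, C = 6.5335

Taking logs, ln g = k·s + ln C, so regress ln g on s.
AᵀA = [[124.0000, 24.0000]; [24.0000, 6]], rhs = [0.4321, 2.6266]ᵀ  (here Σs = 24.0000, Σ(s)² = 124.0000, Σln g = 2.6266, Σs·ln g = 0.4321).
Δ = 124.0000·6 − (24.0000)² = 168.0000; k = (0.4321·6 − 24.0000·2.6266)/168.0000 = -0.35980, ln C = (124.0000·2.6266 − 24.0000·0.4321)/168.0000 = 1.87695, so C = exp(1.87695) = 6.53353.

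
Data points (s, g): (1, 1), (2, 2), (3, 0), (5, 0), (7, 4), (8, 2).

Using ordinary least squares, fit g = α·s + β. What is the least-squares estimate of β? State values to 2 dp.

Normal-equation sums: Σs·s = 152, Σs = 26, Σ1 = 6.
And Σs·g = 49, Σg = 9.
Determinant 152·6 − 26² = 236.
α = (49·6 − 26·9)/236 = 15/59; β = (152·9 − 26·49)/236 = 47/118.

β = 0.40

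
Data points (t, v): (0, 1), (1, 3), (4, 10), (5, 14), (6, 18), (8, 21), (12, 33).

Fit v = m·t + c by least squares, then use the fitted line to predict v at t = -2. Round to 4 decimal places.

v̂ = -4.8867

Sums needed: Σt·t = 286, Σt = 36, Σ1 = 7.
And Σt·v = 785, Σv = 100.
XᵀX·[m, c]ᵀ = Xᵀv becomes [[286, 36]; [36, 7]]·[m, c]ᵀ = [785, 100]ᵀ.
Eliminating c: 7·(row 1) − 36·(row 2) gives 706·m = 7·785 − 36·100 = 1895, so m = 1895/706.
Then c = (100 − 36·(1895/706))/7 = 170/353.
At t = -2: v̂ = (1895/706)·(-2) + (170/353)·(1) = -1725/353.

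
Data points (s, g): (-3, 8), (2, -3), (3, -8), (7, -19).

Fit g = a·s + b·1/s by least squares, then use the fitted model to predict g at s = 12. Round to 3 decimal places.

Normal-equation sums: Σs·s = 71, Σs·1/s = 4, Σ1/s·1/s = 869/1764.
Moment sums: Σs·g = -187, Σ1/s·g = -401/42.
Eliminating b: (869/1764)·(row 1) − 4·(row 2) gives (33475/1764)·a = (869/1764)·(-187) − 4·(-401/42) = -95135/1764, so a = -19027/6695.
Then b = ((-401/42) − 4·(-19027/6695))/(869/1764) = 24738/6695.
At s = 12: ĝ = (-19027/6695)·(12) + (24738/6695)·(1/12) = -90505/2678.

ĝ = -33.796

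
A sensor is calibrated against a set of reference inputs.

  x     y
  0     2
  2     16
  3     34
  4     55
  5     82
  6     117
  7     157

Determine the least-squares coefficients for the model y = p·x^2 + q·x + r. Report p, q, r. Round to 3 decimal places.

p = 2.960, q = 1.387, r = 2.008

From the data, Σx^2·x^2 = 4675, Σx^2·x = 783, Σx^2 = 139, Σx·x = 139, Σx = 27, Σ1 = 7.
Moment sums: Σx^2·y = 15205, Σx·y = 2565, Σy = 463.
Normal equations: [[4675, 783, 139]; [783, 139, 27]; [139, 27, 7]]·[p, q, r]ᵀ = [15205, 2565, 463]ᵀ.
Inverting the 3×3 Gram matrix, [p, q, r]ᵀ = [5015/1694, 2349/1694, 243/121]ᵀ.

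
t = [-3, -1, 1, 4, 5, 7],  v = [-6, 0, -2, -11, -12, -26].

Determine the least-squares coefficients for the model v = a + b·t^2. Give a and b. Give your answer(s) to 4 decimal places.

a = -0.9409, b = -0.5085

Sums needed: Σ1 = 6, Σt^2 = 101, Σt^2·t^2 = 3365.
Right-hand side: Σv = -57, Σt^2·v = -1806.
MᵀM·[a, b]ᵀ = Mᵀv becomes [[6, 101]; [101, 3365]]·[a, b]ᵀ = [-57, -1806]ᵀ.
det = 6·3365 − 101² = 9989.
a = ((-57)·3365 − 101·(-1806))/9989 = -9399/9989; b = (6·(-1806) − 101·(-57))/9989 = -5079/9989.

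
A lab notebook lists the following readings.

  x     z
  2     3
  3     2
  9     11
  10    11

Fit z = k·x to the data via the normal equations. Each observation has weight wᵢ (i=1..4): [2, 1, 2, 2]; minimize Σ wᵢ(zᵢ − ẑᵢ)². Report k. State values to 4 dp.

k = 1.1504

Setting ∂/∂k … = 0 gives: 379·k = 436.
k = 436/379 = 1.1504.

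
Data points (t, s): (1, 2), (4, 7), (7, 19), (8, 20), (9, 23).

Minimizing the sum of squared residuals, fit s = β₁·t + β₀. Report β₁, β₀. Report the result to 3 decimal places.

With design matrix X, XᵀX = [[211, 29]; [29, 5]] and Xᵀs = [530, 71]ᵀ.
Determinant 211·5 − 29² = 214.
β₁ = (530·5 − 29·71)/214 = 591/214; β₀ = (211·71 − 29·530)/214 = -389/214.

β₁ = 2.762, β₀ = -1.818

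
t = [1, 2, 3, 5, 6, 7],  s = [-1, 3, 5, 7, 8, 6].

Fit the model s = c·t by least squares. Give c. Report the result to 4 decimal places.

From the data, Σt·t = 124.
Moment sums: Σt·s = 145.
So MᵀM·[c]ᵀ = Mᵀs: [[124]]·[c]ᵀ = [145]ᵀ.
c = 145/124 = 1.16935.

c = 1.1694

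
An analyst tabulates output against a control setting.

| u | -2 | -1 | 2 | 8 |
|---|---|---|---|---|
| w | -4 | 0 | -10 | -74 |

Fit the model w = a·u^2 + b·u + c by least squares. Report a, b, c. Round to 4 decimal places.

The normal equations are: 4129·a + 511·b + 73·c = -4792;  511·a + 73·b + 7·c = -604;  73·a + 7·b + 4·c = -88.
(Σu^2·u^2 = 4129, Σu^2·u = 511, Σu^2 = 73, Σu·u = 73, Σu = 7, Σ1 = 4, Σu^2·w = -4792, Σu·w = -604, Σw = -88.)
Inverting the 3×3 Gram matrix, [a, b, c]ᵀ = [-2343/2558, -4167/2558, -3112/1279]ᵀ.

a = -0.9159, b = -1.6290, c = -2.4332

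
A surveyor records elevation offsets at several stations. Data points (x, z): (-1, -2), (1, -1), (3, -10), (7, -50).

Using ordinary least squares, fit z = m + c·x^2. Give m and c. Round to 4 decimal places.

m = -0.6174, c = -1.0088

From the data, Σ1 = 4, Σx^2 = 60, Σx^2·x^2 = 2484.
Right-hand side: Σz = -63, Σx^2·z = -2543.
MᵀM·[m, c]ᵀ = Mᵀz becomes [[4, 60]; [60, 2484]]·[m, c]ᵀ = [-63, -2543]ᵀ.
Eliminating c: 2484·(row 1) − 60·(row 2) gives 6336·m = 2484·(-63) − 60·(-2543) = -3912, so m = -163/264.
Then c = ((-2543) − 60·(-163/264))/2484 = -799/792.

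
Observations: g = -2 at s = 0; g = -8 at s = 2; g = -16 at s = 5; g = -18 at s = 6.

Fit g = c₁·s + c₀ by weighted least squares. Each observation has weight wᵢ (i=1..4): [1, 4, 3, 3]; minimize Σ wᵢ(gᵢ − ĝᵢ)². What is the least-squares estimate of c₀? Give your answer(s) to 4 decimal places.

From the data, Σwᵢ·s·s = 199, Σwᵢ·s = 41, Σwᵢ·1 = 11.
For MᵀWg: Σwᵢ·s·g = -628, Σwᵢ·g = -136.
So MᵀWM·[c₁, c₀]ᵀ = MᵀWg: [[199, 41]; [41, 11]]·[c₁, c₀]ᵀ = [-628, -136]ᵀ.
Eliminating c₀: 11·(row 1) − 41·(row 2) gives 508·c₁ = 11·(-628) − 41·(-136) = -1332, so c₁ = -333/127.
Then c₀ = ((-136) − 41·(-333/127))/11 = -329/127.

c₀ = -2.5906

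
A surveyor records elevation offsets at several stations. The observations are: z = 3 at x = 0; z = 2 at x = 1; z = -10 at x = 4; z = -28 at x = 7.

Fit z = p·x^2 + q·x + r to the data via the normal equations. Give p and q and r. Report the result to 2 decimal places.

p = -0.41, q = -1.64, r = 3.41

Forming AᵀA = [[2658, 408, 66]; [408, 66, 12]; [66, 12, 4]] and Aᵀz = [-1530, -234, -33]ᵀ gives AᵀA·[p, q, r]ᵀ = Aᵀz.
Row-reducing yields p = -9/22, q = -18/11, r = 75/22.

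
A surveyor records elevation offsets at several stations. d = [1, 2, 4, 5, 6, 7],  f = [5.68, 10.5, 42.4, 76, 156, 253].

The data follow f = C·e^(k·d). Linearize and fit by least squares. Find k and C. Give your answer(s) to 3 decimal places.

Let Y = ln f. Fitting Y = k·d + ln C by least squares:
Σd = 25.0000, Σ(d)² = 131.0000, Σln f = 22.7495, Σd·ln f = 112.1148.
Normal system: [[131.0000, 25.0000]; [25.0000, 6]]·[k, ln C]ᵀ = [112.1148, 22.7495]ᵀ.
Solving (det = 161.0000): k = 0.64567, ln C = 1.10129, so C = exp(1.10129) = 3.00805.

k = 0.646, C = 3.008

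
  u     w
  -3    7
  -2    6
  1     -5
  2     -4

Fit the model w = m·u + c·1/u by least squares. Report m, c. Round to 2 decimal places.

m = -1.91, c = -2.92

Normal-equation sums: Σu·u = 18, Σu·1/u = 4, Σ1/u·1/u = 29/18.
Right-hand side: Σu·w = -46, Σ1/u·w = -37/3.
Normal equations: [[18, 4]; [4, 29/18]]·[m, c]ᵀ = [-46, -37/3]ᵀ.
Eliminating c: (29/18)·(row 1) − 4·(row 2) gives 13·m = (29/18)·(-46) − 4·(-37/3) = -223/9, so m = -223/117.
Then c = ((-37/3) − 4·(-223/117))/(29/18) = -38/13.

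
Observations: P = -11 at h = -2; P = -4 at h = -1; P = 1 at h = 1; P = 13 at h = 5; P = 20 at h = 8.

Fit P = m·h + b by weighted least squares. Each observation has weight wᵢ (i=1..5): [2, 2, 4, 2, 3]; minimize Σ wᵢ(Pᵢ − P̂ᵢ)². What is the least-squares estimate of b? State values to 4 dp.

b = -2.5833

With design matrix A, AᵀWA = [[256, 32]; [32, 13]] and AᵀWP = [666, 60]ᵀ.
Eliminating b: 13·(row 1) − 32·(row 2) gives 2304·m = 13·666 − 32·60 = 6738, so m = 1123/384.
Then b = (60 − 32·(1123/384))/13 = -31/12.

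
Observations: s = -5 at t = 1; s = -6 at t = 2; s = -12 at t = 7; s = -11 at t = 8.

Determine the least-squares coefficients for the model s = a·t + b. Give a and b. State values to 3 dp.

The normal system AᵀA·[a, b]ᵀ = Aᵀs is [[118, 18]; [18, 4]]·[a, b]ᵀ = [-189, -34]ᵀ.
Δ = 118·4 − 18² = 148.
a = ((-189)·4 − 18·(-34))/148 = -36/37; b = (118·(-34) − 18·(-189))/148 = -305/74.

a = -0.973, b = -4.122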